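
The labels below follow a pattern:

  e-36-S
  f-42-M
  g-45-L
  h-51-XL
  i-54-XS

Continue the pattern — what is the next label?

j-60-S

Letter — letters move forward 1 place in the alphabet: e, f, g, h, i → j.
Second component: alternating steps +6, +3, +6, +3, …, so 36, 42, 45, 51, 54 → 60.
For the size, runs through clothing sizes XS→XL: S, M, L, XL, XS → S.
Putting it together: j-60-S.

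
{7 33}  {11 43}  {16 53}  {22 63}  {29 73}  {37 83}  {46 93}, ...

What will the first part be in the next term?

56

First part: differences are 4, 5, 6, … (increasing by 1 each time), so 7, 11, 16, 22, 29, 37, 46 → 56.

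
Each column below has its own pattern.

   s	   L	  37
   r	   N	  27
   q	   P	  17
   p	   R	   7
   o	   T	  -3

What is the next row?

n  V  -13

First letter: letters move back 1 place in the alphabet; s, r, q, p, o → n.
For the second letter, letters move forward 2 places in the alphabet: L, N, P, R, T → V.
For the third component, −10 each step: 37, 27, 17, 7, -3 → -13.
Combining the parts gives n  V  -13.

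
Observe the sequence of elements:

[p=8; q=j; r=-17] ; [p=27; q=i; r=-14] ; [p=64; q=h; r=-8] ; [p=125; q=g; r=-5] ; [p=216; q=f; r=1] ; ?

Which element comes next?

For the p, perfect cubes: 2³, 3³, 4³, …: 8, 27, 64, 125, 216 → 343.
Q goes j, i, h, g, f → e (letters move back 1 place in the alphabet).
R goes -17, -14, -8, -5, 1 → 4 (alternating steps +3, +6, +3, +6, …).
Putting it together: [p=343; q=e; r=4].

[p=343; q=e; r=4]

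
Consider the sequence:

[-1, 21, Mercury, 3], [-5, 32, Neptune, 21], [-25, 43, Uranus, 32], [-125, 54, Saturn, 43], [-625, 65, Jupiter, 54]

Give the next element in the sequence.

[-3125, 76, Mars, 65]

First coordinate: ×5 each step; -1, -5, -25, -125, -625 → -3125.
Second coordinate — +11 each step: 21, 32, 43, 54, 65 → 76.
Planet: Mercury, Neptune, Uranus, Saturn, Jupiter → Mars (runs backward through the planets Mercury→Neptune).
Fourth coordinate goes 3, 21, 32, 43, 54 → 65 (always the previous value of the second coordinate).
Putting it together: [-3125, 76, Mars, 65].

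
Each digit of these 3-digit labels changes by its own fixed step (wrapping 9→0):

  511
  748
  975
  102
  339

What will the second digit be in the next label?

First digit goes 5, 7, 9, 1, 3 → 5 (+2 each step, mod 10).
Second digit: +3 each step, mod 10, so 1, 4, 7, 0, 3 → 6.
Third digit: −3 each step, mod 10; 1, 8, 5, 2, 9 → 6.

6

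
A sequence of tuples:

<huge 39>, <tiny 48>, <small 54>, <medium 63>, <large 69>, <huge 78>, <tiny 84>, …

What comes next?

Size — repeats huge → tiny → small → medium → large: huge, tiny, small, medium, large, huge, tiny → small.
Second entry: 39, 48, 54, 63, 69, 78, 84 → 93 (alternating steps +9, +6, +9, +6, …).
Combining the parts gives <small 93>.

<small 93>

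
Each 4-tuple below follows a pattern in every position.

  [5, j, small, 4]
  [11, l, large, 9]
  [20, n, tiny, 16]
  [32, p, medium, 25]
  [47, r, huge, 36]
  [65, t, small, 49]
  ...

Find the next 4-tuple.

For the first component, differences are 6, 9, 12, … (increasing by 3 each time): 5, 11, 20, 32, 47, 65 → 86.
For the letter, letters move forward 2 places in the alphabet: j, l, n, p, r, t → v.
Size — repeats small → large → tiny → medium → huge: small, large, tiny, medium, huge, small → large.
Fourth component: differences are 5, 7, 9, … (increasing by 2 each time); 4, 9, 16, 25, 36, 49 → 64.
Combining the parts gives [86, v, large, 64].

[86, v, large, 64]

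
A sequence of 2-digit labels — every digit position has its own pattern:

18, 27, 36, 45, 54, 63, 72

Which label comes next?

81

For the first digit, +1 each step, mod 10: 1, 2, 3, 4, 5, 6, 7 → 8.
Second digit — −1 each step, mod 10: 8, 7, 6, 5, 4, 3, 2 → 1.
So the next label is 81.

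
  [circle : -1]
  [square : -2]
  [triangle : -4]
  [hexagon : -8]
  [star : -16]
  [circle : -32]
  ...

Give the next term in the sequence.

[square : -64]

Shape — repeats circle → square → triangle → hexagon → star: circle, square, triangle, hexagon, star, circle → square.
Second coordinate: -1, -2, -4, -8, -16, -32 → -64 (×2 each step).
So the next term is [square : -64].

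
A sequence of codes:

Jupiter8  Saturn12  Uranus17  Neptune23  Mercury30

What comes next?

Planet: runs through the planets Mercury→Neptune, so Jupiter, Saturn, Uranus, Neptune, Mercury → Venus.
Second component goes 8, 12, 17, 23, 30 → 38 (differences are 4, 5, 6, … (increasing by 1 each time)).
So the next code is Venus38.

Venus38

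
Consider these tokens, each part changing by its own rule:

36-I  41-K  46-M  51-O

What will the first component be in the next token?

First component — +5 each step: 36, 41, 46, 51 → 56.

56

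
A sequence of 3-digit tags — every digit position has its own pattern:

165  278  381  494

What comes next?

First digit: +1 each step, mod 10; 1, 2, 3, 4 → 5.
Second digit: +1 each step, mod 10, so 6, 7, 8, 9 → 0.
Third digit: 5, 8, 1, 4 → 7 (+3 each step, mod 10).
So the next tag is 507.

507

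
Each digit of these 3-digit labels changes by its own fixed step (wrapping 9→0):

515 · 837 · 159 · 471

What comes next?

793

First digit: 5, 8, 1, 4 → 7 (+3 each step, mod 10).
Second digit: +2 each step, mod 10, so 1, 3, 5, 7 → 9.
Third digit: 5, 7, 9, 1 → 3 (+2 each step, mod 10).
So the next label is 793.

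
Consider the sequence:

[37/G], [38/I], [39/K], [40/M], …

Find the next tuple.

First part: +1 each step; 37, 38, 39, 40 → 41.
Letter — letters move forward 2 places in the alphabet: G, I, K, M → O.
Putting it together: [41/O].

[41/O]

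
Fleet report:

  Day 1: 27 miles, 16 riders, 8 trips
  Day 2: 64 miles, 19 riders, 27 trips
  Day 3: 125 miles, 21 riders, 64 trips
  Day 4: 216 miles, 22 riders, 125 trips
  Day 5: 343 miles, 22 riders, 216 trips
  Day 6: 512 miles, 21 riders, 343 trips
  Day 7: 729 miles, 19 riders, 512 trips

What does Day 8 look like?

Miles — perfect cubes: 3³, 4³, 5³, …: 27, 64, 125, 216, 343, 512, 729 → 1000.
For the riders, differences are 3, 2, 1, … (decreasing by 1 each time): 16, 19, 21, 22, 22, 21, 19 → 16.
Trips goes 8, 27, 64, 125, 216, 343, 512 → 729 (perfect cubes: 2³, 3³, 4³, …).
Combining the parts gives 1000 miles, 16 riders, 729 trips.

1000 miles, 16 riders, 729 trips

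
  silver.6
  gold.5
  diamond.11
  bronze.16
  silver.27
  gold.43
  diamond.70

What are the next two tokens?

Rank goes silver, gold, diamond, bronze, silver, gold, diamond → bronze → silver (repeats silver → gold → diamond → bronze).
Second component: each term is the sum of the two before it, so 6, 5, 11, 16, 27, 43, 70 → 113 → 183.
Putting the parts together: bronze.113 and then silver.183.

bronze.113, silver.183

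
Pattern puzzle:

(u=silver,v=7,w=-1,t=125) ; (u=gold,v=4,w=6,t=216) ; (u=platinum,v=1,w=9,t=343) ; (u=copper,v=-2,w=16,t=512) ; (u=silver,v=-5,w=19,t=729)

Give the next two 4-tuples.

U: repeats silver → gold → platinum → copper; silver, gold, platinum, copper, silver → gold → platinum.
V — −3 each step: 7, 4, 1, -2, -5 → -8 → -11.
W — alternating steps +7, +3, +7, +3, …: -1, 6, 9, 16, 19 → 26 → 29.
T: perfect cubes: 5³, 6³, 7³, …; 125, 216, 343, 512, 729 → 1000 → 1331.
Putting the parts together: (u=gold,v=-8,w=26,t=1000) and then (u=platinum,v=-11,w=29,t=1331).

(u=gold,v=-8,w=26,t=1000), (u=platinum,v=-11,w=29,t=1331)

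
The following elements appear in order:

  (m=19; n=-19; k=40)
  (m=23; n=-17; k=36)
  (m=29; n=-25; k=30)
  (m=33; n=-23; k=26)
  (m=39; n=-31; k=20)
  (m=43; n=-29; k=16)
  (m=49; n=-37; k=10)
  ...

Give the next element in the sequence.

(m=53; n=-35; k=6)

M goes 19, 23, 29, 33, 39, 43, 49 → 53 (alternating steps +4, +6, +4, +6, …).
For the n, alternating steps +2, −8, +2, −8, …: -19, -17, -25, -23, -31, -29, -37 → -35.
K: together with the m always sums to 59, so 40, 36, 30, 26, 20, 16, 10 → 6.
So the next element is (m=53; n=-35; k=6).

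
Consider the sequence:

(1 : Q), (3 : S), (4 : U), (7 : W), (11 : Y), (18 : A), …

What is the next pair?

(29 : C)

First value: each term is the sum of the two before it; 1, 3, 4, 7, 11, 18 → 29.
Letter: letters move forward 2 places in the alphabet, wrapping Z→A; Q, S, U, W, Y, A → C.
So the next pair is (29 : C).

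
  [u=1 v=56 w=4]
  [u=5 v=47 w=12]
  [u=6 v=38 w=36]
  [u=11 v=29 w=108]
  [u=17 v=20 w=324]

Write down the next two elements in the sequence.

U: each term is the sum of the two before it, so 1, 5, 6, 11, 17 → 28 → 45.
V: 56, 47, 38, 29, 20 → 11 → 2 (−9 each step).
For the w, ×3 each step: 4, 12, 36, 108, 324 → 972 → 2916.
Putting the parts together: [u=28 v=11 w=972] and then [u=45 v=2 w=2916].

[u=28 v=11 w=972], [u=45 v=2 w=2916]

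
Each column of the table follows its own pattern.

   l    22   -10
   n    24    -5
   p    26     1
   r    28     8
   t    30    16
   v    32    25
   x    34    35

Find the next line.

Letter — letters move forward 2 places in the alphabet: l, n, p, r, t, v, x → z.
Second component: +2 each step, so 22, 24, 26, 28, 30, 32, 34 → 36.
Third component: differences are 5, 6, 7, … (increasing by 1 each time), so -10, -5, 1, 8, 16, 25, 35 → 46.
So the next line is z  36  46.

z  36  46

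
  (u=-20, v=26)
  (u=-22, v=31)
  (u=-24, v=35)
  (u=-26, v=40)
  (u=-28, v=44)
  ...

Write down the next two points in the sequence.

(u=-30, v=49), (u=-32, v=53)

U: −2 each step, so -20, -22, -24, -26, -28 → -30 → -32.
For the v, alternating steps +5, +4, +5, +4, …: 26, 31, 35, 40, 44 → 49 → 53.
So the next two points are (u=-30, v=49) and (u=-32, v=53).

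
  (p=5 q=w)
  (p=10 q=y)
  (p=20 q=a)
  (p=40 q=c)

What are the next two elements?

P: ×2 each step, so 5, 10, 20, 40 → 80 → 160.
Q: w, y, a, c → e → g (letters move forward 2 places in the alphabet, wrapping Z→A).
Putting the parts together: (p=80 q=e) and then (p=160 q=g).

(p=80 q=e), (p=160 q=g)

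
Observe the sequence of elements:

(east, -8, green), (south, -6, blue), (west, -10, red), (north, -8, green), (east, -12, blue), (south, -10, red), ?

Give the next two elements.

Direction: east, south, west, north, east, south → west → north (repeats east → south → west → north).
Second component: alternating steps +2, −4, +2, −4, …; -8, -6, -10, -8, -12, -10 → -14 → -12.
Colour — repeats green → blue → red: green, blue, red, green, blue, red → green → blue.
So the next two elements are (west, -14, green) and (north, -12, blue).

(west, -14, green), (north, -12, blue)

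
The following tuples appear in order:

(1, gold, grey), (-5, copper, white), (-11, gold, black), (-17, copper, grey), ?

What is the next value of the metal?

Metal goes gold, copper, gold, copper → gold (alternates gold ↔ copper).

gold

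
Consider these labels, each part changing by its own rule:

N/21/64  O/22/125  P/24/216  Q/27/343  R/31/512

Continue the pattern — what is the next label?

Letter: N, O, P, Q, R → S (letters move forward 1 place in the alphabet).
Second component — differences are 1, 2, 3, … (increasing by 1 each time): 21, 22, 24, 27, 31 → 36.
Third component: 64, 125, 216, 343, 512 → 729 (perfect cubes: 4³, 5³, 6³, …).
Putting it together: S/36/729.

S/36/729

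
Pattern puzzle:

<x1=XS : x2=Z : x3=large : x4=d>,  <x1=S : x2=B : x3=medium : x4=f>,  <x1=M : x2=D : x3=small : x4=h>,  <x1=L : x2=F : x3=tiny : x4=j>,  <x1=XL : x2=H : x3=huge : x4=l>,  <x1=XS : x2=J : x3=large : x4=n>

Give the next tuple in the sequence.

For the x1, repeats XS → S → M → L → XL: XS, S, M, L, XL, XS → S.
X2: Z, B, D, F, H, J → L (letters move forward 2 places in the alphabet, wrapping Z→A).
X3: repeats large → medium → small → tiny → huge, so large, medium, small, tiny, huge, large → medium.
X4 goes d, f, h, j, l, n → p (letters move forward 2 places in the alphabet).
So the next tuple is <x1=S : x2=L : x3=medium : x4=p>.

<x1=S : x2=L : x3=medium : x4=p>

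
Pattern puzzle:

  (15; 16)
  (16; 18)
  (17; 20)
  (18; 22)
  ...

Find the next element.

First coordinate: +1 each step; 15, 16, 17, 18 → 19.
Second coordinate — +2 each step: 16, 18, 20, 22 → 24.
Combining the parts gives (19; 24).

(19; 24)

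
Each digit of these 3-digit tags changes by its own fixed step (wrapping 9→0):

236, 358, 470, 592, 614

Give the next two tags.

736 then 858

For the first digit, +1 each step, mod 10: 2, 3, 4, 5, 6 → 7 → 8.
Second digit goes 3, 5, 7, 9, 1 → 3 → 5 (+2 each step, mod 10).
Third digit: 6, 8, 0, 2, 4 → 6 → 8 (+2 each step, mod 10).
So the next two tags are 736 and 858.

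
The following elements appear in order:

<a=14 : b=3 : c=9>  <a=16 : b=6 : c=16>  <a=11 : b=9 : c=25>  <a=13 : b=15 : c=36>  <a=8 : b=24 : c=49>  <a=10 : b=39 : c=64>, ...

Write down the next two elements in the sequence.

<a=5 : b=63 : c=81>, <a=7 : b=102 : c=100>

A goes 14, 16, 11, 13, 8, 10 → 5 → 7 (alternating steps +2, −5, +2, −5, …).
B — each term is the sum of the two before it: 3, 6, 9, 15, 24, 39 → 63 → 102.
C: perfect squares: 3², 4², 5², …, so 9, 16, 25, 36, 49, 64 → 81 → 100.
Putting the parts together: <a=5 : b=63 : c=81> and then <a=7 : b=102 : c=100>.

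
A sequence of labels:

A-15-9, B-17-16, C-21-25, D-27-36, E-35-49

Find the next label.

Letter — letters move forward 1 place in the alphabet: A, B, C, D, E → F.
For the second component, differences are 2, 4, 6, … (increasing by 2 each time): 15, 17, 21, 27, 35 → 45.
Third component — perfect squares: 3², 4², 5², …: 9, 16, 25, 36, 49 → 64.
So the next label is F-45-64.

F-45-64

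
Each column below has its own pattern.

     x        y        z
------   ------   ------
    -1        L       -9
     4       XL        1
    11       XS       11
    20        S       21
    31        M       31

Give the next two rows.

Column x: -1, 4, 11, 20, 31 → 44 → 59 (differences are 5, 7, 9, … (increasing by 2 each time)).
Column y: runs through clothing sizes XS→XL, so L, XL, XS, S, M → L → XL.
Column z — +10 each step: -9, 1, 11, 21, 31 → 41 → 51.
So the next two rows are 44  L  41 and 59  XL  51.

44  L  41; 59  XL  51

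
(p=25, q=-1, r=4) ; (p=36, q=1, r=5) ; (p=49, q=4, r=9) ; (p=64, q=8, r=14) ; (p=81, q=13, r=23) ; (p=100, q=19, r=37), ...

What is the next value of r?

For the r, each term is the sum of the two before it: 4, 5, 9, 14, 23, 37 → 60.

60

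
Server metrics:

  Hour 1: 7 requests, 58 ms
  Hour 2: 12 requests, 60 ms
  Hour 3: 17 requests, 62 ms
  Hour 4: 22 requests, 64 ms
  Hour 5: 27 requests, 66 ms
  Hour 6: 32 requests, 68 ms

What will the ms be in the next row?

Ms: 58, 60, 62, 64, 66, 68 → 70 (+2 each step).

70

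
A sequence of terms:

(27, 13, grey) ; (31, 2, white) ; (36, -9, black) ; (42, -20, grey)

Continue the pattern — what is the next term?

(49, -31, white)

First entry — differences are 4, 5, 6, … (increasing by 1 each time): 27, 31, 36, 42 → 49.
Second entry goes 13, 2, -9, -20 → -31 (−11 each step).
Shade — repeats grey → white → black: grey, white, black, grey → white.
Combining the parts gives (49, -31, white).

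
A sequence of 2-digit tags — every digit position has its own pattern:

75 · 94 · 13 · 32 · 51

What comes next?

First digit goes 7, 9, 1, 3, 5 → 7 (+2 each step, mod 10).
Second digit: −1 each step, mod 10, so 5, 4, 3, 2, 1 → 0.
So the next tag is 70.

70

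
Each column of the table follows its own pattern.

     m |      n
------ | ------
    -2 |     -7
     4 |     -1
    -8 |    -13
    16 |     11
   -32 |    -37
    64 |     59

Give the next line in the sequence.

Column m — ×(-2) each step: -2, 4, -8, 16, -32, 64 → -128.
Column n: -7, -1, -13, 11, -37, 59 → -133 (always 5 less than the column m).
Combining the parts gives -128  -133.

-128  -133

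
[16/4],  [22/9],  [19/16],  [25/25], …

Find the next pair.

First slot: alternating steps +6, −3, +6, −3, …, so 16, 22, 19, 25 → 22.
Second slot — perfect squares: 2², 3², 4², …: 4, 9, 16, 25 → 36.
Combining the parts gives [22/36].

[22/36]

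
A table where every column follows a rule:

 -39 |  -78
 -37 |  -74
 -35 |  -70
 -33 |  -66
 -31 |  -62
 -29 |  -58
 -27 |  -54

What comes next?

-25  -50

First component: -39, -37, -35, -33, -31, -29, -27 → -25 (+2 each step).
Second component goes -78, -74, -70, -66, -62, -58, -54 → -50 (always 2 × the first component).
Combining the parts gives -25  -50.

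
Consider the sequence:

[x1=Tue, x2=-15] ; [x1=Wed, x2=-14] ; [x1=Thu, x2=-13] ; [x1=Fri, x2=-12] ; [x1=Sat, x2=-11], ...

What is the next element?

[x1=Sun, x2=-10]

X1: Tue, Wed, Thu, Fri, Sat → Sun (runs through the weekdays Mon→Sun).
X2: +1 each step; -15, -14, -13, -12, -11 → -10.
Putting it together: [x1=Sun, x2=-10].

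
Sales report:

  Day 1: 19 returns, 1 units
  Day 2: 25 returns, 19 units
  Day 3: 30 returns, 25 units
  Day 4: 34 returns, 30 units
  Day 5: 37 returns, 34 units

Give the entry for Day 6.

39 returns, 37 units

Returns: differences are 6, 5, 4, … (decreasing by 1 each time), so 19, 25, 30, 34, 37 → 39.
Units: always the previous value of the returns, so 1, 19, 25, 30, 34 → 37.
So the next row is 39 returns, 37 units.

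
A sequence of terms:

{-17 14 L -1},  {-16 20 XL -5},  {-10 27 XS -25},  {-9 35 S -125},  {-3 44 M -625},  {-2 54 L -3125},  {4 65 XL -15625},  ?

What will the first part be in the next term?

First part: alternating steps +1, +6, +1, +6, …; -17, -16, -10, -9, -3, -2, 4 → 5.

5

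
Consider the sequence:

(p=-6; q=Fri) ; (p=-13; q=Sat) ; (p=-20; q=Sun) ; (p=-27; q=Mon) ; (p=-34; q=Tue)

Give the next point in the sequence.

P: −7 each step; -6, -13, -20, -27, -34 → -41.
Q — runs through the weekdays Mon→Sun: Fri, Sat, Sun, Mon, Tue → Wed.
Combining the parts gives (p=-41; q=Wed).

(p=-41; q=Wed)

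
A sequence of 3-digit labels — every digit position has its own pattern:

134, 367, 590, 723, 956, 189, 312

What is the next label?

First digit: +2 each step, mod 10, so 1, 3, 5, 7, 9, 1, 3 → 5.
Second digit: 3, 6, 9, 2, 5, 8, 1 → 4 (+3 each step, mod 10).
Third digit — +3 each step, mod 10: 4, 7, 0, 3, 6, 9, 2 → 5.
Putting it together: 545.

545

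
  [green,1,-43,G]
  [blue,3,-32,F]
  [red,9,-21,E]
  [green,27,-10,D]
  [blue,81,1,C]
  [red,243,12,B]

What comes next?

Colour: repeats green → blue → red; green, blue, red, green, blue, red → green.
For the second part, ×3 each step: 1, 3, 9, 27, 81, 243 → 729.
Third part: +11 each step, so -43, -32, -21, -10, 1, 12 → 23.
For the letter, letters move back 1 place in the alphabet: G, F, E, D, C, B → A.
Putting it together: [green,729,23,A].

[green,729,23,A]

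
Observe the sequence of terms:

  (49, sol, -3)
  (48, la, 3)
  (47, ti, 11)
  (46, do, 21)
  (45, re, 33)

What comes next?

(44, mi, 47)

First entry: −1 each step, so 49, 48, 47, 46, 45 → 44.
Note — runs through the solfège scale do→ti: sol, la, ti, do, re → mi.
Third entry — differences are 6, 8, 10, … (increasing by 2 each time): -3, 3, 11, 21, 33 → 47.
Combining the parts gives (44, mi, 47).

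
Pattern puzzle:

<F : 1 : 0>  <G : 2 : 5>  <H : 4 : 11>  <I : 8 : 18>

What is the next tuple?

Letter: F, G, H, I → J (letters move forward 1 place in the alphabet).
Second coordinate — ×2 each step: 1, 2, 4, 8 → 16.
Third coordinate: 0, 5, 11, 18 → 26 (differences are 5, 6, 7, … (increasing by 1 each time)).
Putting it together: <J : 16 : 26>.

<J : 16 : 26>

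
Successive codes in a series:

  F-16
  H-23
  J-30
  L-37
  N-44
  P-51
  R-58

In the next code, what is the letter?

Letter goes F, H, J, L, N, P, R → T (letters move forward 2 places in the alphabet).
Second component: +7 each step, so 16, 23, 30, 37, 44, 51, 58 → 65.

T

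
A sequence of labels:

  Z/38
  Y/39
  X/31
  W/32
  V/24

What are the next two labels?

U/25 then T/17

Letter: Z, Y, X, W, V → U → T (letters move back 1 place in the alphabet).
Second component: alternating steps +1, −8, +1, −8, …, so 38, 39, 31, 32, 24 → 25 → 17.
So the next two labels are U/25 and T/17.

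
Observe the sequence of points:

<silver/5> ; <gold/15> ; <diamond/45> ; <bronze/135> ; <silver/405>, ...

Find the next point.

For the rank, repeats silver → gold → diamond → bronze: silver, gold, diamond, bronze, silver → gold.
Second coordinate: 5, 15, 45, 135, 405 → 1215 (×3 each step).
Putting it together: <gold/1215>.

<gold/1215>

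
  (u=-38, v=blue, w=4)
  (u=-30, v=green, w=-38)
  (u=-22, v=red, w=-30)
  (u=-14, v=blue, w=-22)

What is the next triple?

U: +8 each step; -38, -30, -22, -14 → -6.
For the v, repeats blue → green → red: blue, green, red, blue → green.
W — always the previous value of the u: 4, -38, -30, -22 → -14.
Combining the parts gives (u=-6, v=green, w=-14).

(u=-6, v=green, w=-14)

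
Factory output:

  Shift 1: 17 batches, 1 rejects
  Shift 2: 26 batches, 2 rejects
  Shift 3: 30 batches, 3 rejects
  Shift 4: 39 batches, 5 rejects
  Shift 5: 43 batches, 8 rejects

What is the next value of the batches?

52

Batches: alternating steps +9, +4, +9, +4, …; 17, 26, 30, 39, 43 → 52.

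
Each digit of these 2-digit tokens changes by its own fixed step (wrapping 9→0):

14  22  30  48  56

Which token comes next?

First digit — +1 each step, mod 10: 1, 2, 3, 4, 5 → 6.
Second digit: −2 each step, mod 10; 4, 2, 0, 8, 6 → 4.
Putting it together: 64.

64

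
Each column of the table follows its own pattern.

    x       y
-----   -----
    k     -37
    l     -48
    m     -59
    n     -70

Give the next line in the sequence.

o  -81

For the column x, letters move forward 1 place in the alphabet: k, l, m, n → o.
For the column y, −11 each step: -37, -48, -59, -70 → -81.
So the next line is o  -81.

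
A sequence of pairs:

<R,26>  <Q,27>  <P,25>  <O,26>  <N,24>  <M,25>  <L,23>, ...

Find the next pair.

Letter: letters move back 1 place in the alphabet; R, Q, P, O, N, M, L → K.
Second part: 26, 27, 25, 26, 24, 25, 23 → 24 (alternating steps +1, −2, +1, −2, …).
Combining the parts gives <K,24>.

<K,24>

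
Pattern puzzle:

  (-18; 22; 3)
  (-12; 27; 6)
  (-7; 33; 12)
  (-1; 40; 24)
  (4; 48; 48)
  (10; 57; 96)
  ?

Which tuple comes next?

First slot: -18, -12, -7, -1, 4, 10 → 15 (alternating steps +6, +5, +6, +5, …).
For the second slot, differences are 5, 6, 7, … (increasing by 1 each time): 22, 27, 33, 40, 48, 57 → 67.
Third slot — ×2 each step: 3, 6, 12, 24, 48, 96 → 192.
Combining the parts gives (15; 67; 192).

(15; 67; 192)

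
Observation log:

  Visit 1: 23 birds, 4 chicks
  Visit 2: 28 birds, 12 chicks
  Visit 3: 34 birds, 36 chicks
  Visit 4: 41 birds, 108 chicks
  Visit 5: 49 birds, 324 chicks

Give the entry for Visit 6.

Birds — differences are 5, 6, 7, … (increasing by 1 each time): 23, 28, 34, 41, 49 → 58.
Chicks — ×3 each step: 4, 12, 36, 108, 324 → 972.
Combining the parts gives 58 birds, 972 chicks.

58 birds, 972 chicks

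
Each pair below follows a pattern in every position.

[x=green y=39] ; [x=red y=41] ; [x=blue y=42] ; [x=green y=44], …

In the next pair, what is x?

red

For the x, repeats green → red → blue: green, red, blue, green → red.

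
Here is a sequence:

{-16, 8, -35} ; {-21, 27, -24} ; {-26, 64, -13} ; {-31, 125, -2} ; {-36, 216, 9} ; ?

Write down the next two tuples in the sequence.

First coordinate goes -16, -21, -26, -31, -36 → -41 → -46 (−5 each step).
Second coordinate: perfect cubes: 2³, 3³, 4³, …, so 8, 27, 64, 125, 216 → 343 → 512.
Third coordinate: -35, -24, -13, -2, 9 → 20 → 31 (+11 each step).
Putting the parts together: {-41, 343, 20} and then {-46, 512, 31}.

{-41, 343, 20}, {-46, 512, 31}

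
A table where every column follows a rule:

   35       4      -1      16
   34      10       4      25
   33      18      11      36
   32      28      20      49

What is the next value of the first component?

31

First component goes 35, 34, 33, 32 → 31 (−1 each step).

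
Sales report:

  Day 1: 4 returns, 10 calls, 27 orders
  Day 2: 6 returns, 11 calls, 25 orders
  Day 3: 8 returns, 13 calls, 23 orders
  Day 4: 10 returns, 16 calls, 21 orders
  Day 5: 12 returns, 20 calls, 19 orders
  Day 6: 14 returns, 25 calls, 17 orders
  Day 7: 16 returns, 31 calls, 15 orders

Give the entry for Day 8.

18 returns, 38 calls, 13 orders

For the returns, +2 each step: 4, 6, 8, 10, 12, 14, 16 → 18.
Calls — differences are 1, 2, 3, … (increasing by 1 each time): 10, 11, 13, 16, 20, 25, 31 → 38.
Orders: 27, 25, 23, 21, 19, 17, 15 → 13 (−2 each step).
Putting it together: 18 returns, 38 calls, 13 orders.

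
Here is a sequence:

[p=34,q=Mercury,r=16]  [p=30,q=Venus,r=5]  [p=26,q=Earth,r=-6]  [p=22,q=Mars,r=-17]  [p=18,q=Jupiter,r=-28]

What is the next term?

[p=14,q=Saturn,r=-39]

P goes 34, 30, 26, 22, 18 → 14 (−4 each step).
Q: Mercury, Venus, Earth, Mars, Jupiter → Saturn (runs through the planets Mercury→Neptune).
R goes 16, 5, -6, -17, -28 → -39 (−11 each step).
Putting it together: [p=14,q=Saturn,r=-39].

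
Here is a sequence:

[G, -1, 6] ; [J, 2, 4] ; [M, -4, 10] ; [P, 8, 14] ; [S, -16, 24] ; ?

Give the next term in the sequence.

For the letter, letters move forward 3 places in the alphabet: G, J, M, P, S → V.
Second value goes -1, 2, -4, 8, -16 → 32 (×(-2) each step).
Third value: each term is the sum of the two before it, so 6, 4, 10, 14, 24 → 38.
So the next term is [V, 32, 38].

[V, 32, 38]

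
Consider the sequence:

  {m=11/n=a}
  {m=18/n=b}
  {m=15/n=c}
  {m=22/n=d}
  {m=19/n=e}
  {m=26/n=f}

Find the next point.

{m=23/n=g}

M: 11, 18, 15, 22, 19, 26 → 23 (alternating steps +7, −3, +7, −3, …).
N: letters move forward 1 place in the alphabet; a, b, c, d, e, f → g.
So the next point is {m=23/n=g}.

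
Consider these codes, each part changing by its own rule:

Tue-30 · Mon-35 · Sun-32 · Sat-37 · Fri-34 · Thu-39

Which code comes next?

Day: runs backward through the weekdays Mon→Sun; Tue, Mon, Sun, Sat, Fri, Thu → Wed.
For the second component, alternating steps +5, −3, +5, −3, …: 30, 35, 32, 37, 34, 39 → 36.
So the next code is Wed-36.

Wed-36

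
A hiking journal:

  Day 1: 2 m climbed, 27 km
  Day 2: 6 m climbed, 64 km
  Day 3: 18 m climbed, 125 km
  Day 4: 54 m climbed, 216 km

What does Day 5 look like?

M climbed: 2, 6, 18, 54 → 162 (×3 each step).
Km goes 27, 64, 125, 216 → 343 (perfect cubes: 3³, 4³, 5³, …).
Combining the parts gives 162 m climbed, 343 km.

162 m climbed, 343 km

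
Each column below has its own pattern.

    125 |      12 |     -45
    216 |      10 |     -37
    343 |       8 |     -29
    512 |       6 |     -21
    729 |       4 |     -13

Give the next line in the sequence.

1000  2  -5

First component: perfect cubes: 5³, 6³, 7³, …, so 125, 216, 343, 512, 729 → 1000.
Second component goes 12, 10, 8, 6, 4 → 2 (−2 each step).
Third component: -45, -37, -29, -21, -13 → -5 (+8 each step).
So the next line is 1000  2  -5.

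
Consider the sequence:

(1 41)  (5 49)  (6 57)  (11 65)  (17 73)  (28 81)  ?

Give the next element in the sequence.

First part: each term is the sum of the two before it, so 1, 5, 6, 11, 17, 28 → 45.
Second part: 41, 49, 57, 65, 73, 81 → 89 (+8 each step).
So the next element is (45 89).

(45 89)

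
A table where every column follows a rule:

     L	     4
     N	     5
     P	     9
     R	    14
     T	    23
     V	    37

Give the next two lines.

X  60; Z  97

For the letter, letters move forward 2 places in the alphabet: L, N, P, R, T, V → X → Z.
Second component: 4, 5, 9, 14, 23, 37 → 60 → 97 (each term is the sum of the two before it).
Putting the parts together: X  60 and then Z  97.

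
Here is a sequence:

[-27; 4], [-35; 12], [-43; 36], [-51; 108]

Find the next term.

[-59; 324]

First coordinate — −8 each step: -27, -35, -43, -51 → -59.
Second coordinate — ×3 each step: 4, 12, 36, 108 → 324.
Putting it together: [-59; 324].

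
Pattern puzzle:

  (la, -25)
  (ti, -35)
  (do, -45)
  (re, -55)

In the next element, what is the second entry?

For the note, runs through the solfège scale do→ti: la, ti, do, re → mi.
Second entry — −10 each step: -25, -35, -45, -55 → -65.

-65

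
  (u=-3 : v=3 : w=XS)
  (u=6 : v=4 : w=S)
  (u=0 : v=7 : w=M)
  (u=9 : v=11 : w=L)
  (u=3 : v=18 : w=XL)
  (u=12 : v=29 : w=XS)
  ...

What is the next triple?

(u=6 : v=47 : w=S)

U: alternating steps +9, −6, +9, −6, …; -3, 6, 0, 9, 3, 12 → 6.
V: each term is the sum of the two before it, so 3, 4, 7, 11, 18, 29 → 47.
For the w, repeats XS → S → M → L → XL: XS, S, M, L, XL, XS → S.
Combining the parts gives (u=6 : v=47 : w=S).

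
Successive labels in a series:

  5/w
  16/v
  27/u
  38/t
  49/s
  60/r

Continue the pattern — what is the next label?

For the first component, +11 each step: 5, 16, 27, 38, 49, 60 → 71.
Letter: letters move back 1 place in the alphabet; w, v, u, t, s, r → q.
Putting it together: 71/q.

71/q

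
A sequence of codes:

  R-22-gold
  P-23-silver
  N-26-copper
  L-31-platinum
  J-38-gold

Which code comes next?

H-47-silver

Letter: letters move back 2 places in the alphabet, so R, P, N, L, J → H.
Second component goes 22, 23, 26, 31, 38 → 47 (differences are 1, 3, 5, … (increasing by 2 each time)).
Metal: gold, silver, copper, platinum, gold → silver (repeats gold → silver → copper → platinum).
Combining the parts gives H-47-silver.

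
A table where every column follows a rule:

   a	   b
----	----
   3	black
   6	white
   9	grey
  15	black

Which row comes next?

For the column a, each term is the sum of the two before it: 3, 6, 9, 15 → 24.
Column b: repeats black → white → grey; black, white, grey, black → white.
Putting it together: 24  white.

24  white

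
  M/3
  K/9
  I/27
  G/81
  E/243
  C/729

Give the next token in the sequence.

Letter goes M, K, I, G, E, C → A (letters move back 2 places in the alphabet).
Second component: ×3 each step; 3, 9, 27, 81, 243, 729 → 2187.
Combining the parts gives A/2187.

A/2187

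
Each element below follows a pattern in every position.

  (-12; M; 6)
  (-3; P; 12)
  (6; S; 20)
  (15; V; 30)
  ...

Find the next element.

(24; Y; 42)

First entry: -12, -3, 6, 15 → 24 (+9 each step).
Letter: M, P, S, V → Y (letters move forward 3 places in the alphabet).
Third entry goes 6, 12, 20, 30 → 42 (differences are 6, 8, 10, … (increasing by 2 each time)).
Putting it together: (24; Y; 42).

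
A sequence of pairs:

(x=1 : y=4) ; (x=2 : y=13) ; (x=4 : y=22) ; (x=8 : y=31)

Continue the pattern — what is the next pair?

X: ×2 each step; 1, 2, 4, 8 → 16.
Y: +9 each step, so 4, 13, 22, 31 → 40.
Putting it together: (x=16 : y=40).

(x=16 : y=40)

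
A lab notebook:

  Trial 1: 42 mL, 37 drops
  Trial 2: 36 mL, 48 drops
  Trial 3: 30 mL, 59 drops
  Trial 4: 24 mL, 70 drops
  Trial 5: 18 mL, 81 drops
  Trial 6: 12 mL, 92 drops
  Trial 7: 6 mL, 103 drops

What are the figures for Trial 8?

0 mL, 114 drops

ML: −6 each step, so 42, 36, 30, 24, 18, 12, 6 → 0.
For the drops, +11 each step: 37, 48, 59, 70, 81, 92, 103 → 114.
Putting it together: 0 mL, 114 drops.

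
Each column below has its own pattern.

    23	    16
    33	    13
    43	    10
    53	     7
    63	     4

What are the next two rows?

First component: +10 each step, so 23, 33, 43, 53, 63 → 73 → 83.
For the second component, −3 each step: 16, 13, 10, 7, 4 → 1 → -2.
So the next two rows are 73  1 and 83  -2.

73  1; 83  -2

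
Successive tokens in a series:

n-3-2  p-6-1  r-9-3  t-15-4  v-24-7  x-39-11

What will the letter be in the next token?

For the letter, letters move forward 2 places in the alphabet: n, p, r, t, v, x → z.

z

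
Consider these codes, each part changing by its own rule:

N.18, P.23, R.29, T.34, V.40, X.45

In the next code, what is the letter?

Z

Letter goes N, P, R, T, V, X → Z (letters move forward 2 places in the alphabet).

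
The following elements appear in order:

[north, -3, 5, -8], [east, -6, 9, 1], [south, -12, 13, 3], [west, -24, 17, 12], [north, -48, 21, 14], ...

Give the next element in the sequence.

Direction — repeats north → east → south → west: north, east, south, west, north → east.
For the second value, ×2 each step: -3, -6, -12, -24, -48 → -96.
For the third value, +4 each step: 5, 9, 13, 17, 21 → 25.
Fourth value: alternating steps +9, +2, +9, +2, …; -8, 1, 3, 12, 14 → 23.
Combining the parts gives [east, -96, 25, 23].

[east, -96, 25, 23]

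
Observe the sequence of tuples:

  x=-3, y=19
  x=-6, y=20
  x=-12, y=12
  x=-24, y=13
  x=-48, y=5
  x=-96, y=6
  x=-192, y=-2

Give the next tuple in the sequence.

For the x, ×2 each step: -3, -6, -12, -24, -48, -96, -192 → -384.
Y goes 19, 20, 12, 13, 5, 6, -2 → -1 (alternating steps +1, −8, +1, −8, …).
Putting it together: x=-384, y=-1.

x=-384, y=-1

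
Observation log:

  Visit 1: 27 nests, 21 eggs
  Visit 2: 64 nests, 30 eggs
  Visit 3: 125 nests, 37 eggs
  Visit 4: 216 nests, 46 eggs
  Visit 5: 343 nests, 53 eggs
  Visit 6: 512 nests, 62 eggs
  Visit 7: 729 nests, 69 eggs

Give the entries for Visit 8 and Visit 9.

For the nests, perfect cubes: 3³, 4³, 5³, …: 27, 64, 125, 216, 343, 512, 729 → 1000 → 1331.
For the eggs, alternating steps +9, +7, +9, +7, …: 21, 30, 37, 46, 53, 62, 69 → 78 → 85.
So the next two rows are 1000 nests, 78 eggs and 1331 nests, 85 eggs.

1000 nests, 78 eggs; 1331 nests, 85 eggs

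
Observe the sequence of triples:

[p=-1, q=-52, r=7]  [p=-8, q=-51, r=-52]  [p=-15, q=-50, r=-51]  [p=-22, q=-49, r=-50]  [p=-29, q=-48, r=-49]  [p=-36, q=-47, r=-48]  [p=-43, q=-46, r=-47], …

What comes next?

P: -1, -8, -15, -22, -29, -36, -43 → -50 (−7 each step).
Q: +1 each step; -52, -51, -50, -49, -48, -47, -46 → -45.
R: always the previous value of the q, so 7, -52, -51, -50, -49, -48, -47 → -46.
So the next triple is [p=-50, q=-45, r=-46].

[p=-50, q=-45, r=-46]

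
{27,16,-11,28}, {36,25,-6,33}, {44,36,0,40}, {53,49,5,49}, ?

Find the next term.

First component: alternating steps +9, +8, +9, +8, …, so 27, 36, 44, 53 → 61.
Second component: 16, 25, 36, 49 → 64 (perfect squares: 4², 5², 6², …).
Third component: -11, -6, 0, 5 → 11 (alternating steps +5, +6, +5, +6, …).
Fourth component: 28, 33, 40, 49 → 60 (differences are 5, 7, 9, … (increasing by 2 each time)).
So the next term is {61,64,11,60}.

{61,64,11,60}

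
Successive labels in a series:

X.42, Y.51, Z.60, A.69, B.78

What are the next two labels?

C.87, D.96

Letter: letters move forward 1 place in the alphabet, wrapping Z→A; X, Y, Z, A, B → C → D.
Second component: +9 each step, so 42, 51, 60, 69, 78 → 87 → 96.
So the next two labels are C.87 and D.96.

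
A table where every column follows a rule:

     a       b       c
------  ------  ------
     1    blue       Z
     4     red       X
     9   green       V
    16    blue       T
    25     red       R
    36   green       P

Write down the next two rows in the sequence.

49  blue  N; 64  red  L

Column a: perfect squares: 1², 2², 3², …; 1, 4, 9, 16, 25, 36 → 49 → 64.
Column b: repeats blue → red → green, so blue, red, green, blue, red, green → blue → red.
Column c goes Z, X, V, T, R, P → N → L (letters move back 2 places in the alphabet).
So the next two rows are 49  blue  N and 64  red  L.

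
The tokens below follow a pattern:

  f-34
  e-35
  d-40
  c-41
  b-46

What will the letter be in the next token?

For the letter, letters move back 1 place in the alphabet: f, e, d, c, b → a.

a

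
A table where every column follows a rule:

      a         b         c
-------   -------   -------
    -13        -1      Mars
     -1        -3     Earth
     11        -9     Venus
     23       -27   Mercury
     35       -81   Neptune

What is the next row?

Column a goes -13, -1, 11, 23, 35 → 47 (+12 each step).
Column b: ×3 each step; -1, -3, -9, -27, -81 → -243.
Column c: Mars, Earth, Venus, Mercury, Neptune → Uranus (runs backward through the planets Mercury→Neptune).
Combining the parts gives 47  -243  Uranus.

47  -243  Uranus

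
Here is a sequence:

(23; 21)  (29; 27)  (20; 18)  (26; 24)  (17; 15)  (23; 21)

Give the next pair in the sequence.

First slot — alternating steps +6, −9, +6, −9, …: 23, 29, 20, 26, 17, 23 → 14.
Second slot: always 2 less than the first slot; 21, 27, 18, 24, 15, 21 → 12.
So the next pair is (14; 12).

(14; 12)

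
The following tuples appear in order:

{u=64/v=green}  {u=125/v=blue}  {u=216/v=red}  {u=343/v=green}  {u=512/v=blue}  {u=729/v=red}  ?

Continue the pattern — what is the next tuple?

{u=1000/v=green}

U goes 64, 125, 216, 343, 512, 729 → 1000 (perfect cubes: 4³, 5³, 6³, …).
For the v, repeats green → blue → red: green, blue, red, green, blue, red → green.
Combining the parts gives {u=1000/v=green}.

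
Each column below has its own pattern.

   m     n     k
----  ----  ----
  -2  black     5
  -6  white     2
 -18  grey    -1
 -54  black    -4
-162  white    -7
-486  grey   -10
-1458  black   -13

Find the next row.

Column m goes -2, -6, -18, -54, -162, -486, -1458 → -4374 (×3 each step).
Column n — repeats black → white → grey: black, white, grey, black, white, grey, black → white.
Column k goes 5, 2, -1, -4, -7, -10, -13 → -16 (−3 each step).
Combining the parts gives -4374  white  -16.

-4374  white  -16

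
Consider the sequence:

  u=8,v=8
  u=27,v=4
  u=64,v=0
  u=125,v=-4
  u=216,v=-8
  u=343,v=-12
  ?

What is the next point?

u=512,v=-16

U — perfect cubes: 2³, 3³, 4³, …: 8, 27, 64, 125, 216, 343 → 512.
V goes 8, 4, 0, -4, -8, -12 → -16 (−4 each step).
Putting it together: u=512,v=-16.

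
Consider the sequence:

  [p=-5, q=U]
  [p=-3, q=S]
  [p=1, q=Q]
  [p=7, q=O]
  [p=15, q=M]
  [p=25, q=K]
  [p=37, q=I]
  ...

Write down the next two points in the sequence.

P goes -5, -3, 1, 7, 15, 25, 37 → 51 → 67 (differences are 2, 4, 6, … (increasing by 2 each time)).
Q: U, S, Q, O, M, K, I → G → E (letters move back 2 places in the alphabet).
So the next two points are [p=51, q=G] and [p=67, q=E].

[p=51, q=G], [p=67, q=E]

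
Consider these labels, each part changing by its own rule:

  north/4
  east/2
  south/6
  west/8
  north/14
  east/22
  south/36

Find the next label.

For the direction, repeats north → east → south → west: north, east, south, west, north, east, south → west.
Second component — each term is the sum of the two before it: 4, 2, 6, 8, 14, 22, 36 → 58.
Combining the parts gives west/58.

west/58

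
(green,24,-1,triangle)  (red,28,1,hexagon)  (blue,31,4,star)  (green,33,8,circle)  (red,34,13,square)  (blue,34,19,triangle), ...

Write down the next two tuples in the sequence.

(green,33,26,hexagon), (red,31,34,star)

For the colour, repeats green → red → blue: green, red, blue, green, red, blue → green → red.
Second value: 24, 28, 31, 33, 34, 34 → 33 → 31 (differences are 4, 3, 2, … (decreasing by 1 each time)).
Third value: -1, 1, 4, 8, 13, 19 → 26 → 34 (differences are 2, 3, 4, … (increasing by 1 each time)).
Shape — repeats triangle → hexagon → star → circle → square: triangle, hexagon, star, circle, square, triangle → hexagon → star.
So the next two tuples are (green,33,26,hexagon) and (red,31,34,star).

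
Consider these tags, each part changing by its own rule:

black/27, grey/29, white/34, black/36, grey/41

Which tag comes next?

white/43

Shade: repeats black → grey → white; black, grey, white, black, grey → white.
Second component: alternating steps +2, +5, +2, +5, …, so 27, 29, 34, 36, 41 → 43.
So the next tag is white/43.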